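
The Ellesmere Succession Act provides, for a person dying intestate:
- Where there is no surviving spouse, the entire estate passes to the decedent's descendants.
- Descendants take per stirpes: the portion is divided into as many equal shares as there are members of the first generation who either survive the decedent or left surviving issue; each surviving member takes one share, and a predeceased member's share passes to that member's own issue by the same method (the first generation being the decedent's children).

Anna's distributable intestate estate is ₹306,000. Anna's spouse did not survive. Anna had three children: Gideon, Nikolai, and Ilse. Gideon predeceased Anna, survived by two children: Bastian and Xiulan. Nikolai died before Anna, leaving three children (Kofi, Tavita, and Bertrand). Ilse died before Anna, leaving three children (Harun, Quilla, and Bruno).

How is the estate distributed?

Bastian: ₹51,000; Xiulan: ₹51,000; Kofi: ₹34,000; Tavita: ₹34,000; Bertrand: ₹34,000; Harun: ₹34,000; Quilla: ₹34,000; Bruno: ₹34,000

The entire ₹306,000 passes to the descendants.
That amount (₹306,000) is divided into 3 shares of ₹102,000: Gideon's ₹102,000 share passes to Gideon's issue; Nikolai's ₹102,000 share passes to Nikolai's issue; Ilse's ₹102,000 share passes to Ilse's issue.
Gideon's share (₹102,000) is divided into 2 shares of ₹51,000: Bastian and Xiulan each take ₹51,000.
Nikolai's share (₹102,000) is divided into 3 shares of ₹34,000: Kofi, Tavita, and Bertrand each take ₹34,000.
Ilse's share (₹102,000) is divided into 3 shares of ₹34,000: Harun, Quilla, and Bruno each take ₹34,000.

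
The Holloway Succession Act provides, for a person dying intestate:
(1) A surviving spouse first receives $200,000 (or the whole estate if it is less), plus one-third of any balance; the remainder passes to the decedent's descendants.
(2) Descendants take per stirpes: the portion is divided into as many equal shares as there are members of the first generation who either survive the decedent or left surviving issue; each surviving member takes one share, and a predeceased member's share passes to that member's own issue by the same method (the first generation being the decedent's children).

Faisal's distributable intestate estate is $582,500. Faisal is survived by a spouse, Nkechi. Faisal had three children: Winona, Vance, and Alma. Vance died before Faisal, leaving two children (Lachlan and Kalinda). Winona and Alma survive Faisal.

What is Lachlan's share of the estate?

Lachlan receives $42,500.

Nkechi first takes $200,000, leaving a balance of $382,500. Nkechi then takes one-third of the balance ($127,500), for a total of $327,500. The remaining $255,000 passes to the descendants.
The descendants' portion ($255,000) is divided into 3 shares of $85,000: Winona and Alma each take $85,000; Vance's $85,000 share passes to Vance's issue.
Vance's share ($85,000) is divided into 2 shares of $42,500: Lachlan and Kalinda each take $42,500.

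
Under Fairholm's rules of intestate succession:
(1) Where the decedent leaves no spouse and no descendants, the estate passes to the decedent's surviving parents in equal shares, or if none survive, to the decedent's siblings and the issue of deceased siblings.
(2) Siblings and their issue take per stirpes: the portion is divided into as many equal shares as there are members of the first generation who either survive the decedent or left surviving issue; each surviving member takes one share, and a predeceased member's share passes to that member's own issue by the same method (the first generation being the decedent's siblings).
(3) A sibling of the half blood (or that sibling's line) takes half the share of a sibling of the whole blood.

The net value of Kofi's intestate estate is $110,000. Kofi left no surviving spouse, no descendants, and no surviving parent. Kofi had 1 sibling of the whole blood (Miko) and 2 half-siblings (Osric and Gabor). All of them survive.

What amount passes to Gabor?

The entire $110,000 passes to the siblings and their issue.
Counting each half-blood sibling's line as half a unit, there are 2 units in $110,000, so one unit is $55,000. Whole-blood lines (Miko) take $55,000 each; half-blood lines (Osric and Gabor) take $27,500 each.

Gabor receives $27,500.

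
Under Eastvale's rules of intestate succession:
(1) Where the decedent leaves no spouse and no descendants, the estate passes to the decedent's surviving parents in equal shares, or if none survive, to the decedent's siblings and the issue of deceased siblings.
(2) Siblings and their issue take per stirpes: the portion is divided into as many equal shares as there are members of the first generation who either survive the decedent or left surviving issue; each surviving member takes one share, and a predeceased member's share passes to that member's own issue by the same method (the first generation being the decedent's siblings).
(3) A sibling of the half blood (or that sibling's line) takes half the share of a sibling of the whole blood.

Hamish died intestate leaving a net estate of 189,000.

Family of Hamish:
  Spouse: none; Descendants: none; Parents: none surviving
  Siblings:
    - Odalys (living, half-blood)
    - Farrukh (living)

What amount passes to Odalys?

The entire 189,000 passes to the siblings and their issue.
Counting each half-blood sibling's line as half a unit, there are 3/2 units in 189,000, so one unit is 126,000. Whole-blood lines (Farrukh) take 126,000 each; half-blood lines (Odalys) take 63,000 each.

Odalys receives 63,000.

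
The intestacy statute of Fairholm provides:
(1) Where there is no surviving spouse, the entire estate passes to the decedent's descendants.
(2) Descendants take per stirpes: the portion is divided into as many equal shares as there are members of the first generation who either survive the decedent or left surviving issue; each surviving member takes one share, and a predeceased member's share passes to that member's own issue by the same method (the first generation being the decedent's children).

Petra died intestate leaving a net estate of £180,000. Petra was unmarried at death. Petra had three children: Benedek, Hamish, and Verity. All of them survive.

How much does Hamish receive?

The entire £180,000 passes to the descendants.
That amount (£180,000) is divided into 3 shares of £60,000: Benedek, Hamish, and Verity each take £60,000.

Hamish receives £60,000.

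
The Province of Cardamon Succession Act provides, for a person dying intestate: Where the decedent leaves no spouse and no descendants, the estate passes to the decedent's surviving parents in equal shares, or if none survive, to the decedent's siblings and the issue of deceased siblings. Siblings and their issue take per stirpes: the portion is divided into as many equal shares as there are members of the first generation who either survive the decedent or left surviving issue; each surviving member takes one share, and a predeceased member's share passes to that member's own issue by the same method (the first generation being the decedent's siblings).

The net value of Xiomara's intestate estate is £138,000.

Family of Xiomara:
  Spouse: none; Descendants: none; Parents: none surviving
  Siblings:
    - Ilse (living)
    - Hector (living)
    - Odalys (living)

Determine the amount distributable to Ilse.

The entire £138,000 passes to the siblings and their issue.
That amount (£138,000) is divided into 3 shares of £46,000: Ilse, Hector, and Odalys each take £46,000.

Ilse receives £46,000.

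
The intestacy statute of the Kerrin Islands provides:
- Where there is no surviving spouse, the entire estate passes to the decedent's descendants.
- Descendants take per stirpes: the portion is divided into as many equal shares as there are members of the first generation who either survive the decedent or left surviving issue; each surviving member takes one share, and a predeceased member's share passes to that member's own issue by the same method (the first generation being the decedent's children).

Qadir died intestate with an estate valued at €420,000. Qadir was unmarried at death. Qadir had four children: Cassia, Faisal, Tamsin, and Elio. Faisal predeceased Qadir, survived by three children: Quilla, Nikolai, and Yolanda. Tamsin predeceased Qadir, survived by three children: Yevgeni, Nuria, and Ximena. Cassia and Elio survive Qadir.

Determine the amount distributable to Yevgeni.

Yevgeni receives €35,000.

The entire €420,000 passes to the descendants.
That amount (€420,000) is divided into 4 shares of €105,000: Cassia and Elio each take €105,000; Faisal's €105,000 share passes to Faisal's issue; Tamsin's €105,000 share passes to Tamsin's issue.
Faisal's share (€105,000) is divided into 3 shares of €35,000: Quilla, Nikolai, and Yolanda each take €35,000.
Tamsin's share (€105,000) is divided into 3 shares of €35,000: Yevgeni, Nuria, and Ximena each take €35,000.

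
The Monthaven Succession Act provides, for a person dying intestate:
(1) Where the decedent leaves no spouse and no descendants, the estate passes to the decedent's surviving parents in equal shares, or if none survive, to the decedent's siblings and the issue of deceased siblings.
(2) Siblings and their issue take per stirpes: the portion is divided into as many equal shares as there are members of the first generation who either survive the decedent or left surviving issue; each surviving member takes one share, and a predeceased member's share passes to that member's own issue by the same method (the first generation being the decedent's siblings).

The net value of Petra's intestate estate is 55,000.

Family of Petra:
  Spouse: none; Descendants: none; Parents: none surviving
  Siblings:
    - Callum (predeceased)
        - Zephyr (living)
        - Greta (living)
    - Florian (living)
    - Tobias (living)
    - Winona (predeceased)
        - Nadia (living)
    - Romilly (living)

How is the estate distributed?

The entire 55,000 passes to the siblings and their issue.
That amount (55,000) is divided into 5 shares of 11,000: Florian, Tobias, and Romilly each take 11,000; Callum's 11,000 share passes to Callum's issue; Winona's 11,000 share passes to Winona's issue.
Callum's share (11,000) is divided into 2 shares of 5,500: Zephyr and Greta each take 5,500.
Winona's share (11,000) passes entirely to Nadia.

Zephyr: 5,500; Greta: 5,500; Florian: 11,000; Tobias: 11,000; Nadia: 11,000; Romilly: 11,000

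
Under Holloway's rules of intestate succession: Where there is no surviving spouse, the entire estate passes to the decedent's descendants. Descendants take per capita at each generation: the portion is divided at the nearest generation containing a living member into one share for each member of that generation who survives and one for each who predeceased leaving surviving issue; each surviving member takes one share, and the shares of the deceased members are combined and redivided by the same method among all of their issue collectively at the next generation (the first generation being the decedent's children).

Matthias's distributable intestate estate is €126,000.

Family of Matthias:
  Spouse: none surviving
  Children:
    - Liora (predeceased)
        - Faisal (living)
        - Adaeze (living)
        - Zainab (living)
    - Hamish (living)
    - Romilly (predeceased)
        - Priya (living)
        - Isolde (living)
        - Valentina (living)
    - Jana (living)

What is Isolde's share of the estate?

The entire €126,000 passes to the descendants.
That amount (€126,000) is divided at the children's generation into 4 shares of €31,500. Hamish and Jana each take €31,500. The 2 shares of the deceased (Liora and Romilly) are combined into a pool of €63,000.
That pool (€63,000) is divided at the grandchildren's generation equally among Faisal, Adaeze, Zainab, Priya, Isolde, and Valentina: €10,500 each.

Isolde receives €10,500.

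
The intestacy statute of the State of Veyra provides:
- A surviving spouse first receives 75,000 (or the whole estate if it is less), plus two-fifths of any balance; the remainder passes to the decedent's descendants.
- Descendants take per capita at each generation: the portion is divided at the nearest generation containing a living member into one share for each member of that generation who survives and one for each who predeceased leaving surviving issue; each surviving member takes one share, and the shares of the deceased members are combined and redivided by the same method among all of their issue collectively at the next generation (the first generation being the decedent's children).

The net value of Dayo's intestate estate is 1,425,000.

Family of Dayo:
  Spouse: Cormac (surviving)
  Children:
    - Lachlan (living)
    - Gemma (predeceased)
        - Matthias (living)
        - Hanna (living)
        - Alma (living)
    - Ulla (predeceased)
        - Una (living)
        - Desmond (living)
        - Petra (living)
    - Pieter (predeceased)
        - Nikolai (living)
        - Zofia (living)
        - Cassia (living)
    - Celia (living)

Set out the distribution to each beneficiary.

Cormac first takes 75,000, leaving a balance of 1,350,000. Cormac then takes two-fifths of the balance (540,000), for a total of 615,000. The remaining 810,000 passes to the descendants.
The descendants' portion (810,000) is divided at the children's generation into 5 shares of 162,000. Lachlan and Celia each take 162,000. The 3 shares of the deceased (Gemma, Ulla, and Pieter) are combined into a pool of 486,000.
That pool (486,000) is divided at the grandchildren's generation equally among Matthias, Hanna, Alma, Una, Desmond, Petra, Nikolai, Zofia, and Cassia: 54,000 each.

Cormac: 615,000; Lachlan: 162,000; Matthias: 54,000; Hanna: 54,000; Alma: 54,000; Una: 54,000; Desmond: 54,000; Petra: 54,000; Nikolai: 54,000; Zofia: 54,000; Cassia: 54,000; Celia: 162,000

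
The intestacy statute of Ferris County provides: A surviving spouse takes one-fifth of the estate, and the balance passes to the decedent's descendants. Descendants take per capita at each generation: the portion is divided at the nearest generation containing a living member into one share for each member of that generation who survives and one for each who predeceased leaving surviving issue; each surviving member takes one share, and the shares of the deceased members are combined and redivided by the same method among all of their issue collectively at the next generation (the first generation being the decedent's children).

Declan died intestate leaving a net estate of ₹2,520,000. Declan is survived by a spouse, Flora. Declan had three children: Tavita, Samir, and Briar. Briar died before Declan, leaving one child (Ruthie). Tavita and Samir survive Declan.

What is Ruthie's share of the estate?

Flora takes one-fifth of ₹2,520,000 = ₹504,000. The remaining ₹2,016,000 passes to the descendants.
The descendants' portion (₹2,016,000) is divided at the children's generation into 3 shares of ₹672,000. Tavita and Samir each take ₹672,000. The remaining share for the deceased Briar (₹672,000) is carried to the next generation.
That pool (₹672,000) passes entirely to Ruthie, the sole taker at the grandchildren's generation.

Ruthie receives ₹672,000.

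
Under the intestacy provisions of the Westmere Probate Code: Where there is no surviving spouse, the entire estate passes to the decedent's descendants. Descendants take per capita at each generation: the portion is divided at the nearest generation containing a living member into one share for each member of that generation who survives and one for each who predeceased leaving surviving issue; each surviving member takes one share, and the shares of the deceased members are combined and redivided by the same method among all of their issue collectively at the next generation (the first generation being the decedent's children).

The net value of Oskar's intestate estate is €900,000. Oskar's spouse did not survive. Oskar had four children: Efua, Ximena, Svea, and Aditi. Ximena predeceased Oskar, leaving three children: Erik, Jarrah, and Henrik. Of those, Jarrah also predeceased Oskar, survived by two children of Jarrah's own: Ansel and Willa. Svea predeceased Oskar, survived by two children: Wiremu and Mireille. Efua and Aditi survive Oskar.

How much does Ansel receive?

The entire €900,000 passes to the descendants.
That amount (€900,000) is divided at the children's generation into 4 shares of €225,000. Efua and Aditi each take €225,000. The 2 shares of the deceased (Ximena and Svea) are combined into a pool of €450,000.
That pool (€450,000) is divided at the grandchildren's generation into 5 shares of €90,000. Erik, Henrik, Wiremu, and Mireille each take €90,000. The remaining share for the deceased Jarrah (€90,000) is carried to the next generation.
That pool (€90,000) is divided at the great-grandchildren's generation equally among Ansel and Willa: €45,000 each.

Ansel receives €45,000.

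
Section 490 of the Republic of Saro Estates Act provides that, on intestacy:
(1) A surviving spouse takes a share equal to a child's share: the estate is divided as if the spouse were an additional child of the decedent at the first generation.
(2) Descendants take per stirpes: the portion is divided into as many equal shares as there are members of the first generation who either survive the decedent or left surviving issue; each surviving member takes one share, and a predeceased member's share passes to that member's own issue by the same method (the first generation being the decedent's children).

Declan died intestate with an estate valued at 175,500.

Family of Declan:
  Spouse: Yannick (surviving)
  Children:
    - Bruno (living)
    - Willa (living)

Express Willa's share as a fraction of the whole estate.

The spouse counts as an additional share at the children's level, so there are 3 primary shares of 58,500. Yannick takes one such share (58,500).
The children's combined portion (117,000) is divided into 2 shares of 58,500: Bruno and Willa each take 58,500.

Willa receives 1/3 of the estate.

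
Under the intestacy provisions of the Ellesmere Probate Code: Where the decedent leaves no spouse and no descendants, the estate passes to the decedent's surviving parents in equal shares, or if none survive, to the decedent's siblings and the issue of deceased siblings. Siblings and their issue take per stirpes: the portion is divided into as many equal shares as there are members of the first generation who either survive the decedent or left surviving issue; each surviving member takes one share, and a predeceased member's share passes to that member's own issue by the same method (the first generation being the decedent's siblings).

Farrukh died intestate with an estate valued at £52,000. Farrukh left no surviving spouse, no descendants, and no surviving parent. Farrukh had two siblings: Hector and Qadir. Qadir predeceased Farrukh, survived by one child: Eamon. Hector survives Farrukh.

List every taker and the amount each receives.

The entire £52,000 passes to the siblings and their issue.
That amount (£52,000) is divided into 2 shares of £26,000: Hector takes £26,000; Qadir's £26,000 share passes to Qadir's issue.
Qadir's share (£26,000) passes entirely to Eamon.

Hector: £26,000; Eamon: £26,000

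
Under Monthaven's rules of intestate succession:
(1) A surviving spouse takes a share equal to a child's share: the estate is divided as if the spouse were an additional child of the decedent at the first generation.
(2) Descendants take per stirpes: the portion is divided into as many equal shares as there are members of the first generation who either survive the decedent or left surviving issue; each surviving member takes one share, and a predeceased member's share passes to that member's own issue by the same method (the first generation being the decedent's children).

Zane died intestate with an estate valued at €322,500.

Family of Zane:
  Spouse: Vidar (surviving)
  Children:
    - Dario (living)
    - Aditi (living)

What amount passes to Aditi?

The spouse counts as an additional share at the children's level, so there are 3 primary shares of €107,500. Vidar takes one such share (€107,500).
The children's combined portion (€215,000) is divided into 2 shares of €107,500: Dario and Aditi each take €107,500.

Aditi receives €107,500.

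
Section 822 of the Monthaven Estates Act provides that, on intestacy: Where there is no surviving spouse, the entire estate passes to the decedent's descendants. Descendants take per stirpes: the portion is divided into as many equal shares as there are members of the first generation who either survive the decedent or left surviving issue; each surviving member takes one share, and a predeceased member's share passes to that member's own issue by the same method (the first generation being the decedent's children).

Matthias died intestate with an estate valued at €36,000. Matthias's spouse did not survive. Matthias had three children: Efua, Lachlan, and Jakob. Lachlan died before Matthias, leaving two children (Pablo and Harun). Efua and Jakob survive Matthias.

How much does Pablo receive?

The entire €36,000 passes to the descendants.
That amount (€36,000) is divided into 3 shares of €12,000: Efua and Jakob each take €12,000; Lachlan's €12,000 share passes to Lachlan's issue.
Lachlan's share (€12,000) is divided into 2 shares of €6,000: Pablo and Harun each take €6,000.

Pablo receives €6,000.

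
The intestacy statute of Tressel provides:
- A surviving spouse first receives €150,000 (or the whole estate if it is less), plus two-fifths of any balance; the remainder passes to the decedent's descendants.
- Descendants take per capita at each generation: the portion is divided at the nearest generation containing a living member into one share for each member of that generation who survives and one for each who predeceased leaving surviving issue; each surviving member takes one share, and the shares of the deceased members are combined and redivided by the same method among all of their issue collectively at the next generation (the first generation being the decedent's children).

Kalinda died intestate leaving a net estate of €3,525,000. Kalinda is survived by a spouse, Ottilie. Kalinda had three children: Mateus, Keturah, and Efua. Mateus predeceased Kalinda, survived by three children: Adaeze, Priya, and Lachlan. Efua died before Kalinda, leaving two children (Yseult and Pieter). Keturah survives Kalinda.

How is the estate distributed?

Ottilie first takes €150,000, leaving a balance of €3,375,000. Ottilie then takes two-fifths of the balance (€1,350,000), for a total of €1,500,000. The remaining €2,025,000 passes to the descendants.
The descendants' portion (€2,025,000) is divided at the children's generation into 3 shares of €675,000. Keturah takes €675,000. The 2 shares of the deceased (Mateus and Efua) are combined into a pool of €1,350,000.
That pool (€1,350,000) is divided at the grandchildren's generation equally among Adaeze, Priya, Lachlan, Yseult, and Pieter: €270,000 each.

Ottilie: €1,500,000; Adaeze: €270,000; Priya: €270,000; Lachlan: €270,000; Keturah: €675,000; Yseult: €270,000; Pieter: €270,000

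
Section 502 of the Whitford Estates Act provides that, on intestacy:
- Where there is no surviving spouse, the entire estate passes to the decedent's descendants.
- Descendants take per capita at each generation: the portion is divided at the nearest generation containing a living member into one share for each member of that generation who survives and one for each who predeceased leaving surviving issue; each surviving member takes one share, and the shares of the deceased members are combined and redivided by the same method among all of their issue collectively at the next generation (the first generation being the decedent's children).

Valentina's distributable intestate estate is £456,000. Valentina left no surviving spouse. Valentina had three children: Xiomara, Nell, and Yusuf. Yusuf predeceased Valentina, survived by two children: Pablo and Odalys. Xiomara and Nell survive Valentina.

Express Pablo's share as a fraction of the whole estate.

Pablo receives 1/6 of the estate.

The entire £456,000 passes to the descendants.
That amount (£456,000) is divided at the children's generation into 3 shares of £152,000. Xiomara and Nell each take £152,000. The remaining share for the deceased Yusuf (£152,000) is carried to the next generation.
That pool (£152,000) is divided at the grandchildren's generation equally among Pablo and Odalys: £76,000 each.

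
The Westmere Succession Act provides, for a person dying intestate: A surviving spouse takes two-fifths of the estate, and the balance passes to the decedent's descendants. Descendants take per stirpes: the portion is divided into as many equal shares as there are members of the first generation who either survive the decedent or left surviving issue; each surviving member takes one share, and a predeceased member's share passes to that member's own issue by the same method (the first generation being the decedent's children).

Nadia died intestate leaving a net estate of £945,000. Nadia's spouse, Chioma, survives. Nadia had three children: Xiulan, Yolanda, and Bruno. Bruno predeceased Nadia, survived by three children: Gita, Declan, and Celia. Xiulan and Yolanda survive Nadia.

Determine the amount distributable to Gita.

Gita receives £63,000.

Chioma takes two-fifths of £945,000 = £378,000. The remaining £567,000 passes to the descendants.
The descendants' portion (£567,000) is divided into 3 shares of £189,000: Xiulan and Yolanda each take £189,000; Bruno's £189,000 share passes to Bruno's issue.
Bruno's share (£189,000) is divided into 3 shares of £63,000: Gita, Declan, and Celia each take £63,000.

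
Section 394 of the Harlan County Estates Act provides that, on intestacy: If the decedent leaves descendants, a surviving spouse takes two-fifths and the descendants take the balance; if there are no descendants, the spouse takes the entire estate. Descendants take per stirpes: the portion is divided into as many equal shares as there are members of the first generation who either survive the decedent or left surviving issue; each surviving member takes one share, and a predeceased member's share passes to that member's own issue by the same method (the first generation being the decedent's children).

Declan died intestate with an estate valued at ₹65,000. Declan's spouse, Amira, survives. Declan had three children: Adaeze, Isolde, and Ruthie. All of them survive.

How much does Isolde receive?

Amira takes two-fifths of ₹65,000 = ₹26,000. The remaining ₹39,000 passes to the descendants.
The descendants' portion (₹39,000) is divided into 3 shares of ₹13,000: Adaeze, Isolde, and Ruthie each take ₹13,000.

Isolde receives ₹13,000.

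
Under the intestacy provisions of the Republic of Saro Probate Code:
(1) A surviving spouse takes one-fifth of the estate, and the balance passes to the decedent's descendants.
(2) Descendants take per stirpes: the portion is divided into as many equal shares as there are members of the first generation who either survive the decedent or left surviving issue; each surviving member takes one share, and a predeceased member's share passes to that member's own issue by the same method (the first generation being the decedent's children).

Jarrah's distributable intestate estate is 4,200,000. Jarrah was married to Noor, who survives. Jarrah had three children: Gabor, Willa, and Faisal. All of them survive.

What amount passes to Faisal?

Noor takes one-fifth of 4,200,000 = 840,000. The remaining 3,360,000 passes to the descendants.
The descendants' portion (3,360,000) is divided into 3 shares of 1,120,000: Gabor, Willa, and Faisal each take 1,120,000.

Faisal receives 1,120,000.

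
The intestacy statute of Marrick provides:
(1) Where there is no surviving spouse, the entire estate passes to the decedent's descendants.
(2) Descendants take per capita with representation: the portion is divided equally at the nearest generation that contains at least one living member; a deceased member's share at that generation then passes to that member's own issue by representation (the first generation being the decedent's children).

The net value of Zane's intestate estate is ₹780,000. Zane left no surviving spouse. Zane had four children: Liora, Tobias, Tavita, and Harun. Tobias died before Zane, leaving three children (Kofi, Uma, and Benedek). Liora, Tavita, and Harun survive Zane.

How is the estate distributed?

Liora: ₹195,000; Kofi: ₹65,000; Uma: ₹65,000; Benedek: ₹65,000; Tavita: ₹195,000; Harun: ₹195,000

The entire ₹780,000 passes to the descendants.
That amount (₹780,000) is divided into 4 shares of ₹195,000: Liora, Tavita, and Harun each take ₹195,000; Tobias's ₹195,000 share passes to Tobias's issue.
Tobias's share (₹195,000) is divided into 3 shares of ₹65,000: Kofi, Uma, and Benedek each take ₹65,000.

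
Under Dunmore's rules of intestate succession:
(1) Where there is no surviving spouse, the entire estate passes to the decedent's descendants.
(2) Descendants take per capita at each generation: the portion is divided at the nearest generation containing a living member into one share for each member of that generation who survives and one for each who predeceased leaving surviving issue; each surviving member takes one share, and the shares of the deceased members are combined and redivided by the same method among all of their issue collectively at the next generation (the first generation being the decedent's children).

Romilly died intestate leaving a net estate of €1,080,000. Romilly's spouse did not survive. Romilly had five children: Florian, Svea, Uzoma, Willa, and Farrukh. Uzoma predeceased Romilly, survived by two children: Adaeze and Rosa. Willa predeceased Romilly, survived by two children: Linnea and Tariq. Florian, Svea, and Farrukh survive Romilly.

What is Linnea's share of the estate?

The entire €1,080,000 passes to the descendants.
That amount (€1,080,000) is divided at the children's generation into 5 shares of €216,000. Florian, Svea, and Farrukh each take €216,000. The 2 shares of the deceased (Uzoma and Willa) are combined into a pool of €432,000.
That pool (€432,000) is divided at the grandchildren's generation equally among Adaeze, Rosa, Linnea, and Tariq: €108,000 each.

Linnea receives €108,000.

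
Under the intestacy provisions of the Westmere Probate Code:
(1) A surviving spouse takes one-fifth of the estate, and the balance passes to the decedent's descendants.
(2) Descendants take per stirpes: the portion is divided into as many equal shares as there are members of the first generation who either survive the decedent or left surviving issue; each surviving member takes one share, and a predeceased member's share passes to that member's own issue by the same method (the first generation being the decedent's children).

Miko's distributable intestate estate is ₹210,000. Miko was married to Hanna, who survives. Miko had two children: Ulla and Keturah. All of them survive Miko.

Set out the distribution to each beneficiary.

Hanna takes one-fifth of ₹210,000 = ₹42,000. The remaining ₹168,000 passes to the descendants.
The descendants' portion (₹168,000) is divided into 2 shares of ₹84,000: Ulla and Keturah each take ₹84,000.

Hanna: ₹42,000; Ulla: ₹84,000; Keturah: ₹84,000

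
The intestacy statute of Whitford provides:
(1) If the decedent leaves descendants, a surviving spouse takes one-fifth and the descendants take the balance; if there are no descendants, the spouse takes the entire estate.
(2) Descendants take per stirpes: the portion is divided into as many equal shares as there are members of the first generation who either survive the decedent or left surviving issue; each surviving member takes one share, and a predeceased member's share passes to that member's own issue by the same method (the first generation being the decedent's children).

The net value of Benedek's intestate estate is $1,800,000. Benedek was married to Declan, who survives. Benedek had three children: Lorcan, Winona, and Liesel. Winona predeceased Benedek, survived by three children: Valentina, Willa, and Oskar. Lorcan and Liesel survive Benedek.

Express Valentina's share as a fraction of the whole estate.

Declan takes one-fifth of $1,800,000 = $360,000. The remaining $1,440,000 passes to the descendants.
The descendants' portion ($1,440,000) is divided into 3 shares of $480,000: Lorcan and Liesel each take $480,000; Winona's $480,000 share passes to Winona's issue.
Winona's share ($480,000) is divided into 3 shares of $160,000: Valentina, Willa, and Oskar each take $160,000.

Valentina receives 4/45 of the estate.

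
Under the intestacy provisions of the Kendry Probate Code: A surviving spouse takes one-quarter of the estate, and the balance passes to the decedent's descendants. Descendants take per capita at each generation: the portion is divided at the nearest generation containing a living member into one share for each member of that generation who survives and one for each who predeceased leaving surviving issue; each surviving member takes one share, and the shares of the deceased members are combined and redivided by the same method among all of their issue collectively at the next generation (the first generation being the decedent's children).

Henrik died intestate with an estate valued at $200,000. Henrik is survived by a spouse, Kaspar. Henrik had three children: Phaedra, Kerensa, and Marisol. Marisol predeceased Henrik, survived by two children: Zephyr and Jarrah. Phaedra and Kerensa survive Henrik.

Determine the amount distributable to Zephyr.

Kaspar takes one-quarter of $200,000 = $50,000. The remaining $150,000 passes to the descendants.
The descendants' portion ($150,000) is divided at the children's generation into 3 shares of $50,000. Phaedra and Kerensa each take $50,000. The remaining share for the deceased Marisol ($50,000) is carried to the next generation.
That pool ($50,000) is divided at the grandchildren's generation equally among Zephyr and Jarrah: $25,000 each.

Zephyr receives $25,000.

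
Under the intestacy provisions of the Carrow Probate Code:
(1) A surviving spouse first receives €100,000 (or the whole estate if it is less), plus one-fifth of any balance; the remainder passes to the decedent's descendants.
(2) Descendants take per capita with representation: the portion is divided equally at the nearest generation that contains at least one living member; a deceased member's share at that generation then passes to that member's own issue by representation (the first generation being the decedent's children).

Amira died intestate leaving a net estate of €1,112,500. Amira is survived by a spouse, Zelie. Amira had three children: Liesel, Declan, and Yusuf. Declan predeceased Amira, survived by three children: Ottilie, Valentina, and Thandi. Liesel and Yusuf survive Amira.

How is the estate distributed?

Zelie: €302,500; Liesel: €270,000; Ottilie: €90,000; Valentina: €90,000; Thandi: €90,000; Yusuf: €270,000

Zelie first takes €100,000, leaving a balance of €1,012,500. Zelie then takes one-fifth of the balance (€202,500), for a total of €302,500. The remaining €810,000 passes to the descendants.
The descendants' portion (€810,000) is divided into 3 shares of €270,000: Liesel and Yusuf each take €270,000; Declan's €270,000 share passes to Declan's issue.
Declan's share (€270,000) is divided into 3 shares of €90,000: Ottilie, Valentina, and Thandi each take €90,000.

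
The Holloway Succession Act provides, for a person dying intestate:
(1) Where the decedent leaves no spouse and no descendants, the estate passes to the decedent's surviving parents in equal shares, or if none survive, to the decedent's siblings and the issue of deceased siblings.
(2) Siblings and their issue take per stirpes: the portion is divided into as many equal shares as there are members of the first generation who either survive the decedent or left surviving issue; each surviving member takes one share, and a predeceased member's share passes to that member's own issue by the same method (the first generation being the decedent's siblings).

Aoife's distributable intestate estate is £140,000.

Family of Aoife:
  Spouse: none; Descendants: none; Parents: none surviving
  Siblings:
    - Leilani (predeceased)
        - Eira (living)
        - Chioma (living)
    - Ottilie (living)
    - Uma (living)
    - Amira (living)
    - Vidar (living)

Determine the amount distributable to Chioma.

The entire £140,000 passes to the siblings and their issue.
That amount (£140,000) is divided into 5 shares of £28,000: Ottilie, Uma, Amira, and Vidar each take £28,000; Leilani's £28,000 share passes to Leilani's issue.
Leilani's share (£28,000) is divided into 2 shares of £14,000: Eira and Chioma each take £14,000.

Chioma receives £14,000.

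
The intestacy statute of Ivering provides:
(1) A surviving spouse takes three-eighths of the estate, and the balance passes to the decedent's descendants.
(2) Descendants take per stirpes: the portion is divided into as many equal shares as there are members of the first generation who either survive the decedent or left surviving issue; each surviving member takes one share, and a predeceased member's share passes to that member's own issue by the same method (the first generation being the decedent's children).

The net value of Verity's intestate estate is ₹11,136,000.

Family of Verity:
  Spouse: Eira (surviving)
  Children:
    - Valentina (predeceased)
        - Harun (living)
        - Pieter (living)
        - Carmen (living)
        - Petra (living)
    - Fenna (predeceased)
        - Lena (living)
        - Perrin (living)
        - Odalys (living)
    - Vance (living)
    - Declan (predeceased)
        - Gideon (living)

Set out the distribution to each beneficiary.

Eira: ₹4,176,000; Harun: ₹435,000; Pieter: ₹435,000; Carmen: ₹435,000; Petra: ₹435,000; Lena: ₹580,000; Perrin: ₹580,000; Odalys: ₹580,000; Vance: ₹1,740,000; Gideon: ₹1,740,000

Eira takes three-eighths of ₹11,136,000 = ₹4,176,000. The remaining ₹6,960,000 passes to the descendants.
The descendants' portion (₹6,960,000) is divided into 4 shares of ₹1,740,000: Vance takes ₹1,740,000; Valentina's ₹1,740,000 share passes to Valentina's issue; Fenna's ₹1,740,000 share passes to Fenna's issue; Declan's ₹1,740,000 share passes to Declan's issue.
Valentina's share (₹1,740,000) is divided into 4 shares of ₹435,000: Harun, Pieter, Carmen, and Petra each take ₹435,000.
Fenna's share (₹1,740,000) is divided into 3 shares of ₹580,000: Lena, Perrin, and Odalys each take ₹580,000.
Declan's share (₹1,740,000) passes entirely to Gideon.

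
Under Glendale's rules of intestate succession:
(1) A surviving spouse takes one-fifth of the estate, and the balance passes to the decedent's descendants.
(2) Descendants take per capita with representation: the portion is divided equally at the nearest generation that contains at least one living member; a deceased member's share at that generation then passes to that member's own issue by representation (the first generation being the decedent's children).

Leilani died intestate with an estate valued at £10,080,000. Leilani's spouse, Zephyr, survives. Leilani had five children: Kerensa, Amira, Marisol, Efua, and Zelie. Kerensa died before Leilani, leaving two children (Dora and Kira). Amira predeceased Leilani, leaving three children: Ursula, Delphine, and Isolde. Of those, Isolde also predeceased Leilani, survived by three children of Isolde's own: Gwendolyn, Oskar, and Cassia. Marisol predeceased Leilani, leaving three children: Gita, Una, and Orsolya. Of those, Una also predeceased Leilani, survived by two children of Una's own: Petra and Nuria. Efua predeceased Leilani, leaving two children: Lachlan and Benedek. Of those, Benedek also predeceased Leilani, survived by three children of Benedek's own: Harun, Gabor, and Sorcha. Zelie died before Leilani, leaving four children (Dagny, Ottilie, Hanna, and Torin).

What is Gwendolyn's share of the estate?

Gwendolyn receives £192,000.

Zephyr takes one-fifth of £10,080,000 = £2,016,000. The remaining £8,064,000 passes to the descendants.
No child survives, so the initial division is made at the grandchildren's generation.
The descendants' portion (£8,064,000) is divided into 14 shares of £576,000: Dora, Kira, Ursula, Delphine, Gita, Orsolya, Lachlan, Dagny, Ottilie, Hanna, and Torin each take £576,000; Isolde's £576,000 share passes to Isolde's issue; Una's £576,000 share passes to Una's issue; Benedek's £576,000 share passes to Benedek's issue.
Isolde's share (£576,000) is divided into 3 shares of £192,000: Gwendolyn, Oskar, and Cassia each take £192,000.
Una's share (£576,000) is divided into 2 shares of £288,000: Petra and Nuria each take £288,000.
Benedek's share (£576,000) is divided into 3 shares of £192,000: Harun, Gabor, and Sorcha each take £192,000.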